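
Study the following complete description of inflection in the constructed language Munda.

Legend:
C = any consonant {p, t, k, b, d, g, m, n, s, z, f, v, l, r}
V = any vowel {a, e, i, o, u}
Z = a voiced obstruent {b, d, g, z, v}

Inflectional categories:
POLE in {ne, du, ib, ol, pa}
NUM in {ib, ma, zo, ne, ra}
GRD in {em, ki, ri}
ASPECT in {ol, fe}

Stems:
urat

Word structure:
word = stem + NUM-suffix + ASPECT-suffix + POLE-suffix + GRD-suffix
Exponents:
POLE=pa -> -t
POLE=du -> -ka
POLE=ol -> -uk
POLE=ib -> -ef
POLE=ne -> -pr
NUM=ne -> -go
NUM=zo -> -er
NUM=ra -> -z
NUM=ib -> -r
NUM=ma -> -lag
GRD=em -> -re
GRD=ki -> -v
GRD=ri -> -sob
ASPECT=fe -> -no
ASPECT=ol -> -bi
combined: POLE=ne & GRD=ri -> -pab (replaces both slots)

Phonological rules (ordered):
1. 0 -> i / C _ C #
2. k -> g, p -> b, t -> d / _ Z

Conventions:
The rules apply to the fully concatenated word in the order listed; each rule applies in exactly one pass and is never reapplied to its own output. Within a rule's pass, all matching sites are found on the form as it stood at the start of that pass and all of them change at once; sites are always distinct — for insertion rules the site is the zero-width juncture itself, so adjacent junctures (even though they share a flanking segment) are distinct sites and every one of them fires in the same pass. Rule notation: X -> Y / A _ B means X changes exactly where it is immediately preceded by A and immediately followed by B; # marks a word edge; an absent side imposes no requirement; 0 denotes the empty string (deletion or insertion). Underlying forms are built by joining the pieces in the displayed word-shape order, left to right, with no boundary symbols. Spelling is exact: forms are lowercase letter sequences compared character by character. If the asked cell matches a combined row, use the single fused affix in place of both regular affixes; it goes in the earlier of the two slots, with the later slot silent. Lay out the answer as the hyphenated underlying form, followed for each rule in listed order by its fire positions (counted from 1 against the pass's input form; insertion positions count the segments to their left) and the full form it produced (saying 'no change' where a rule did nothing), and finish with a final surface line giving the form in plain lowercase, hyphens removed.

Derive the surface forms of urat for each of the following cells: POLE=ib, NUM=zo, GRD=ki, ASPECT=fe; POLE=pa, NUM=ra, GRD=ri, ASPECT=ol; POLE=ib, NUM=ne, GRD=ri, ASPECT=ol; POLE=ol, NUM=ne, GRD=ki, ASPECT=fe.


cell POLE=ib, NUM=zo, GRD=ki, ASPECT=fe:
underlying: urat-er-no-ef-v
1. 0 -> i / C _ C #: inserts after position(s) 10: uraternoefiv
2. k -> g, p -> b, t -> d / _ Z: no change
surface: uraternoefiv

cell POLE=pa, NUM=ra, GRD=ri, ASPECT=ol:
underlying: urat-z-bi-t-sob
1. 0 -> i / C _ C #: no change
2. k -> g, p -> b, t -> d / _ Z: fires at position(s) 4: uradzbitsob
surface: uradzbitsob

cell POLE=ib, NUM=ne, GRD=ri, ASPECT=ol:
underlying: urat-go-bi-ef-sob
1. 0 -> i / C _ C #: no change
2. k -> g, p -> b, t -> d / _ Z: fires at position(s) 4: uradgobiefsob
surface: uradgobiefsob

cell POLE=ol, NUM=ne, GRD=ki, ASPECT=fe:
underlying: urat-go-no-uk-v
1. 0 -> i / C _ C #: inserts after position(s) 10: uratgonoukiv
2. k -> g, p -> b, t -> d / _ Z: fires at position(s) 4: uradgonoukiv
surface: uradgonoukiv


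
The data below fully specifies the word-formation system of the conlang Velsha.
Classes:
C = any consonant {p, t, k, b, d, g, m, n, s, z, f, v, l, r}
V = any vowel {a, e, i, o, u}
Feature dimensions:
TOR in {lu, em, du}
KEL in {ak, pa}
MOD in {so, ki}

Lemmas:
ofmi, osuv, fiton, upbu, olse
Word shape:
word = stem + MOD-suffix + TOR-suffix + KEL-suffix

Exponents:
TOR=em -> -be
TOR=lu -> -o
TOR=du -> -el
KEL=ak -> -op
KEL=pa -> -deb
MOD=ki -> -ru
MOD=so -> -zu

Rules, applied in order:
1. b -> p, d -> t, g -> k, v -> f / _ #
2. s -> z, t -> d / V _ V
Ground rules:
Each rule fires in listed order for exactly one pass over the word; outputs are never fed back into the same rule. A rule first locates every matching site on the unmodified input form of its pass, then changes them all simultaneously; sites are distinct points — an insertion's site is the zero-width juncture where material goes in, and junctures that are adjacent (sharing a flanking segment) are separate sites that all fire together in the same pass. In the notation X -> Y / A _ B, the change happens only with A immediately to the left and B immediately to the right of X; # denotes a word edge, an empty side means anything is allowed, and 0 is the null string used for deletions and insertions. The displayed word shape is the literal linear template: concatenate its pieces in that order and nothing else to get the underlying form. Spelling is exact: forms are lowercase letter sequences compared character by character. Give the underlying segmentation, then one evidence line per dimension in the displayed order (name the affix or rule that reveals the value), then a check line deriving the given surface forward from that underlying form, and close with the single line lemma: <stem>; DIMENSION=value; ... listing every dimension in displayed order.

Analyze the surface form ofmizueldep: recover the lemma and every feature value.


underlying: ofmi-zu-el-deb
TOR=du - signalled by the affix -el
KEL=pa - signalled by the affix -deb
MOD=so - signalled by the affix -zu
check: ofmizueldeb -> ofmizueldep -> ofmizueldep
lemma: ofmi; TOR=du; KEL=pa; MOD=so


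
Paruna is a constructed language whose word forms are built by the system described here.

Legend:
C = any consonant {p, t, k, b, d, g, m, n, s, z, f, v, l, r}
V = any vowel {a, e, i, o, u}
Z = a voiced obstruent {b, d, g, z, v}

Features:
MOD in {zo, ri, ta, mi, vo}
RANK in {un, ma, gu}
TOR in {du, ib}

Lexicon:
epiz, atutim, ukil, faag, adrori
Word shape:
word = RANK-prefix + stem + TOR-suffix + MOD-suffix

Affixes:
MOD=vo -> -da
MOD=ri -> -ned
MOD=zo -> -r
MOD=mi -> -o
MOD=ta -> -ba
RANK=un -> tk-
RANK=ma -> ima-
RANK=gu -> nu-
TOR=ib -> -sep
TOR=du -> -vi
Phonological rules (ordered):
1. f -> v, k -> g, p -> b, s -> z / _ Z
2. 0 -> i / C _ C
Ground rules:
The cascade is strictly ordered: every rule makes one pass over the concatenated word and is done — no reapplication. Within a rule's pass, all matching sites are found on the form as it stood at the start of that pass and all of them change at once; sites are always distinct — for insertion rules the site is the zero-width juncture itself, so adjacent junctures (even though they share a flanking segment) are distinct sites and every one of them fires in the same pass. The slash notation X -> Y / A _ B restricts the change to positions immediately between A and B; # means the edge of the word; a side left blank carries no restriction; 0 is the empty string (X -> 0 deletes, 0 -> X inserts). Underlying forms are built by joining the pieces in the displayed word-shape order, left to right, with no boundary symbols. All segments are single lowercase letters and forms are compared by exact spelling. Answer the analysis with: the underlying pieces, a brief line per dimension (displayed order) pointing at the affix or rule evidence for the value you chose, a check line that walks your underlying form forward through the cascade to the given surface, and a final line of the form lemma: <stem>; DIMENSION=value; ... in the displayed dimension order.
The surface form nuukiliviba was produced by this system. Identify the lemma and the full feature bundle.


underlying: nu-ukil-vi-ba
MOD=ta - signalled by the affix -ba
RANK=gu - signalled by the affix nu-
TOR=du - signalled by the affix -vi
check: nuukilviba -> nuukilviba -> nuukiliviba
lemma: ukil; MOD=ta; RANK=gu; TOR=du


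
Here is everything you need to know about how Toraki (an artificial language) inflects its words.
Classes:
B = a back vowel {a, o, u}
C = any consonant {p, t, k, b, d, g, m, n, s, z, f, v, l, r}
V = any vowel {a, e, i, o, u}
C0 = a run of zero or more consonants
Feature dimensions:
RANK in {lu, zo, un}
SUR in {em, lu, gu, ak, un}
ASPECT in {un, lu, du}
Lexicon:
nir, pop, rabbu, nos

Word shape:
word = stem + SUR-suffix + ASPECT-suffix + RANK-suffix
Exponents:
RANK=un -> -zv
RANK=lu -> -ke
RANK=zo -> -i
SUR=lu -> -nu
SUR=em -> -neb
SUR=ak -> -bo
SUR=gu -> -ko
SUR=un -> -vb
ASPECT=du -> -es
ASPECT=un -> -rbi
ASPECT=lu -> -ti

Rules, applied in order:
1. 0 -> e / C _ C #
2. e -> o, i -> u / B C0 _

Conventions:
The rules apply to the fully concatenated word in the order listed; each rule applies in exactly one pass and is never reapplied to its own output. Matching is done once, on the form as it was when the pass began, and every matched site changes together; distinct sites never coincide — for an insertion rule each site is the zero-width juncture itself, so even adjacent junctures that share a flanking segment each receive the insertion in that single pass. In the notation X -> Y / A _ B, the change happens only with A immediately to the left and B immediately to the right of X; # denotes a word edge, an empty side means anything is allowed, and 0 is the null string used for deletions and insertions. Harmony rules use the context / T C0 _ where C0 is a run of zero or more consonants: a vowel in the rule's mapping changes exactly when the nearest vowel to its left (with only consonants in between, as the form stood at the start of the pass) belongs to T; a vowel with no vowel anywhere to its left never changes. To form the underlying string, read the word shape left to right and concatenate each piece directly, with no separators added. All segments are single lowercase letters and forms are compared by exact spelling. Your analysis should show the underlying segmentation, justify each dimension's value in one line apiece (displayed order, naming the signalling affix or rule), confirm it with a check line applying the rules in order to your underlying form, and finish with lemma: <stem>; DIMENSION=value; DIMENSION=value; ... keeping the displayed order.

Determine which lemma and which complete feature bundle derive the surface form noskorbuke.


underlying: nos-ko-rbi-ke
RANK=lu - signalled by the affix -ke
SUR=gu - signalled by the affix -ko
ASPECT=un - signalled by the affix -rbi
check: noskorbike -> noskorbike -> noskorbuke
lemma: nos; RANK=lu; SUR=gu; ASPECT=un


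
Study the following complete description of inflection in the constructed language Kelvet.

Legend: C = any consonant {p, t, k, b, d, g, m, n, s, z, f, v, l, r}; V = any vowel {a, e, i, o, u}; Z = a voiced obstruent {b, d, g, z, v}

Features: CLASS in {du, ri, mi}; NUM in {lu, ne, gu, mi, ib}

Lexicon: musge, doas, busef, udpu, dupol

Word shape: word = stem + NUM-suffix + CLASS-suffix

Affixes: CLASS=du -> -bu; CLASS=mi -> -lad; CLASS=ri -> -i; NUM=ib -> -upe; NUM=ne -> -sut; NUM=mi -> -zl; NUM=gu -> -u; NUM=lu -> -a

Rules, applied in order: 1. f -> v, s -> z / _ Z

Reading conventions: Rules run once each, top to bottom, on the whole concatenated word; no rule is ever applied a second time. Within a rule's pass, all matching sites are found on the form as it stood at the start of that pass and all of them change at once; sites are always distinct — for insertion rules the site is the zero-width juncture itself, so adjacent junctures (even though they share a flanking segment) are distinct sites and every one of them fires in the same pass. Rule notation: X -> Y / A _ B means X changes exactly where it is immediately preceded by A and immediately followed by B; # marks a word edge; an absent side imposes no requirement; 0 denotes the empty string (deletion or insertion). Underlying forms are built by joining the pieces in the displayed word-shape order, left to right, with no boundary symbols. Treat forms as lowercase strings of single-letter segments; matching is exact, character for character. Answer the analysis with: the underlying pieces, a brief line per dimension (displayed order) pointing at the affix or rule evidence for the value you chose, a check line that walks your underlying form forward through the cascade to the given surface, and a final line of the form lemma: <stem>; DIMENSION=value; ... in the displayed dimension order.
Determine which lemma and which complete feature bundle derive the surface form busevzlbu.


underlying: busef-zl-bu
CLASS=du - signalled by the affix -bu
NUM=mi - signalled by the affix -zl
check: busefzlbu -> busevzlbu
lemma: busef; CLASS=du; NUM=mi


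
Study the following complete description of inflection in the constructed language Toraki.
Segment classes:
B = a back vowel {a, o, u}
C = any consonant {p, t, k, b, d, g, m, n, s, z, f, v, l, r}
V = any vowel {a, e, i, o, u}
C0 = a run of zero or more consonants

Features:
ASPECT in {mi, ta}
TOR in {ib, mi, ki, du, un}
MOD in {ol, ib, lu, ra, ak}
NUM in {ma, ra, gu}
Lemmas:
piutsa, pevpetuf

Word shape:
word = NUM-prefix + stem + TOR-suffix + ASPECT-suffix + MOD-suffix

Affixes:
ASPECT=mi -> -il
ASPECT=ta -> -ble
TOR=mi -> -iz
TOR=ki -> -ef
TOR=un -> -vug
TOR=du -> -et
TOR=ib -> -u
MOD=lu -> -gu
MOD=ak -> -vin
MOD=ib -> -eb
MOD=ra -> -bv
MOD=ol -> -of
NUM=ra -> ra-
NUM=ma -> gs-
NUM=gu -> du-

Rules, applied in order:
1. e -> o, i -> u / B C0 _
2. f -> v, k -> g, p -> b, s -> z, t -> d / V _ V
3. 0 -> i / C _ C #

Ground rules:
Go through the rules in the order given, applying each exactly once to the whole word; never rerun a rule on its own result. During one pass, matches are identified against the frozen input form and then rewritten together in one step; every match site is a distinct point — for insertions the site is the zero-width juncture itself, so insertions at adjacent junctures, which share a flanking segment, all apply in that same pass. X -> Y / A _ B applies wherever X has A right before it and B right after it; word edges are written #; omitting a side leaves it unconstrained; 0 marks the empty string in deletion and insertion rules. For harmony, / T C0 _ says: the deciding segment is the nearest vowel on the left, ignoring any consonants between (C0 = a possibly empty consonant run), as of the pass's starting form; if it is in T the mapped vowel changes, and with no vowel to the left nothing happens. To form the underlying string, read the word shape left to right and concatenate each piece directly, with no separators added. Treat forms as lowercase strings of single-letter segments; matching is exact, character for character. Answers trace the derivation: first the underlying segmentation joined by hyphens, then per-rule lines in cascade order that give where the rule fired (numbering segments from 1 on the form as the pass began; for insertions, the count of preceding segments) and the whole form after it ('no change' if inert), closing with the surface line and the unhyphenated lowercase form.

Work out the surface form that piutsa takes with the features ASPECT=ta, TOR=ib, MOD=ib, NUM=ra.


underlying: ra-piutsa-u-ble-eb
1. e -> o, i -> u / B C0 _: fires at position(s) 4, 12: rapuutsaubloeb
2. f -> v, k -> g, p -> b, s -> z, t -> d / V _ V: fires at position(s) 3: rabuutsaubloeb
3. 0 -> i / C _ C #: no change
surface: rabuutsaubloeb


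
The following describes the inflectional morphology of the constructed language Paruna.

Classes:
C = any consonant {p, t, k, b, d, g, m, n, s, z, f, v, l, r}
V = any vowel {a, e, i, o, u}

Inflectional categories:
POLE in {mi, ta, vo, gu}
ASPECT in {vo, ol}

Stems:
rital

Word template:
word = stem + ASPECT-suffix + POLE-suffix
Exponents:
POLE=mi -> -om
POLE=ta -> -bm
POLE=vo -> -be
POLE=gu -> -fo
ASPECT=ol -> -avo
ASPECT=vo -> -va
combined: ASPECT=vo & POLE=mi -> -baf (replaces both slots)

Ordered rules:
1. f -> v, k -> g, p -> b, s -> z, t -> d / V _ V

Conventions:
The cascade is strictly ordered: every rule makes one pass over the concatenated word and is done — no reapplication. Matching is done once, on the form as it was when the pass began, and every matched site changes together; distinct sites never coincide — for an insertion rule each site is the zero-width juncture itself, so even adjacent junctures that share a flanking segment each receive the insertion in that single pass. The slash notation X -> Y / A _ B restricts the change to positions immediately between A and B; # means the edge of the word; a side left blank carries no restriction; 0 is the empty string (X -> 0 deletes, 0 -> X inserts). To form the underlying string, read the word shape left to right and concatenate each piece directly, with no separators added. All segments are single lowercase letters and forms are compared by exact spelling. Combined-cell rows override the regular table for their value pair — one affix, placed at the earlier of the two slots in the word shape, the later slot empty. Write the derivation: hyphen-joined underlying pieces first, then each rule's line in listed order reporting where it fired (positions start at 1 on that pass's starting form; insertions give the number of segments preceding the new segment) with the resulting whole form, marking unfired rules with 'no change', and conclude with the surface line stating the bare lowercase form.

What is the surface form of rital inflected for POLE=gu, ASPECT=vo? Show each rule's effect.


underlying: rital-va-fo
1. f -> v, k -> g, p -> b, s -> z, t -> d / V _ V: fires at position(s) 3, 8: ridalvavo
surface: ridalvavo


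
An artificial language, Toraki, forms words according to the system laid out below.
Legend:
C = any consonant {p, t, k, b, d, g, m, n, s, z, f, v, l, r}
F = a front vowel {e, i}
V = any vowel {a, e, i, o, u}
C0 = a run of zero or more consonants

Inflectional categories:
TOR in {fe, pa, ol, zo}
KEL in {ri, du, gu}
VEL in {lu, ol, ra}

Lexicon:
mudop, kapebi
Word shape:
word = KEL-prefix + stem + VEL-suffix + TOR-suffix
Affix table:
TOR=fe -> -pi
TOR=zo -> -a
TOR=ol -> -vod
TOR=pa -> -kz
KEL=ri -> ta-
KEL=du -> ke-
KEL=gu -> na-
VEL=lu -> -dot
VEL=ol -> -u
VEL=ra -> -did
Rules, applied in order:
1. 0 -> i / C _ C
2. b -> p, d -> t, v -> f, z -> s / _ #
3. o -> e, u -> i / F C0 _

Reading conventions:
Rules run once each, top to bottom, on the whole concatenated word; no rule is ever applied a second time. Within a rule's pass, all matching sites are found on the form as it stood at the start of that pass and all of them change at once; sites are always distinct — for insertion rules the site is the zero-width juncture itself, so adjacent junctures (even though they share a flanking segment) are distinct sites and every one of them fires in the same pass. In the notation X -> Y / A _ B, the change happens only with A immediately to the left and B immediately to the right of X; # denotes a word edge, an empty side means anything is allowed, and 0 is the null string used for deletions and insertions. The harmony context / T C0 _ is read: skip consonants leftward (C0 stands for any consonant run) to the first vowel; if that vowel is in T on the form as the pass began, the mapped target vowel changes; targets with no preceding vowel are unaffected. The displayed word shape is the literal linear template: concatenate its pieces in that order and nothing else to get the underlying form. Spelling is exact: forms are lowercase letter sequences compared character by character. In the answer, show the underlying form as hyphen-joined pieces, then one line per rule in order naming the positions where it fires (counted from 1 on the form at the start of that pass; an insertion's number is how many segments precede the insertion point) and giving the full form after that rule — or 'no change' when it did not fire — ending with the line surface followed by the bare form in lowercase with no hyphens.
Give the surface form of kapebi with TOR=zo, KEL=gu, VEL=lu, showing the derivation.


underlying: na-kapebi-dot-a
1. 0 -> i / C _ C: no change
2. b -> p, d -> t, v -> f, z -> s / _ #: no change
3. o -> e, u -> i / F C0 _: fires at position(s) 10: nakapebideta
surface: nakapebideta


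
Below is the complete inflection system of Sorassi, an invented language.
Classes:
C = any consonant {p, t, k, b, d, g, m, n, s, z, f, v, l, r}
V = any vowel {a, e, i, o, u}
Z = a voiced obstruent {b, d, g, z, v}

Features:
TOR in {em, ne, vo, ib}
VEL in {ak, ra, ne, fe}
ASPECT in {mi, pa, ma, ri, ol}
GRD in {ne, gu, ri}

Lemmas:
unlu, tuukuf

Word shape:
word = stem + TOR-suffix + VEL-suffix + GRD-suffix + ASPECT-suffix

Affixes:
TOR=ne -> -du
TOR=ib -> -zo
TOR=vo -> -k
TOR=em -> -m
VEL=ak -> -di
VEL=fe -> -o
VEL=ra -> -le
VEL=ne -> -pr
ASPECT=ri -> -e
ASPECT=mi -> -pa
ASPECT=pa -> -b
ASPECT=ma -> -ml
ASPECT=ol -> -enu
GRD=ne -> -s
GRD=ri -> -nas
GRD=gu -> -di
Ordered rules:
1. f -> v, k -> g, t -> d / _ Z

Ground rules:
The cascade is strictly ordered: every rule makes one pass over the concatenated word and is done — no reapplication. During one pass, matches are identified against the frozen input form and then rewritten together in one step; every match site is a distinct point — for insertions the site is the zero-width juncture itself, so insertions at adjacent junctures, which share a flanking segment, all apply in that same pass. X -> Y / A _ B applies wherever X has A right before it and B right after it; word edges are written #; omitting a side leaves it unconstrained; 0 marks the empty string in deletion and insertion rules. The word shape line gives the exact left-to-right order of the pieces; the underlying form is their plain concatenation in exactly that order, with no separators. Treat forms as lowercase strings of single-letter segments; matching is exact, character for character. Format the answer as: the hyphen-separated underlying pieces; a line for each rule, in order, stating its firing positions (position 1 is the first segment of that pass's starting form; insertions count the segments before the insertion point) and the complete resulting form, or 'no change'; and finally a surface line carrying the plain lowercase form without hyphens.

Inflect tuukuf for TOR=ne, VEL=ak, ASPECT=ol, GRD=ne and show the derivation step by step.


underlying: tuukuf-du-di-s-enu
1. f -> v, k -> g, t -> d / _ Z: fires at position(s) 6: tuukuvdudisenu
surface: tuukuvdudisenu


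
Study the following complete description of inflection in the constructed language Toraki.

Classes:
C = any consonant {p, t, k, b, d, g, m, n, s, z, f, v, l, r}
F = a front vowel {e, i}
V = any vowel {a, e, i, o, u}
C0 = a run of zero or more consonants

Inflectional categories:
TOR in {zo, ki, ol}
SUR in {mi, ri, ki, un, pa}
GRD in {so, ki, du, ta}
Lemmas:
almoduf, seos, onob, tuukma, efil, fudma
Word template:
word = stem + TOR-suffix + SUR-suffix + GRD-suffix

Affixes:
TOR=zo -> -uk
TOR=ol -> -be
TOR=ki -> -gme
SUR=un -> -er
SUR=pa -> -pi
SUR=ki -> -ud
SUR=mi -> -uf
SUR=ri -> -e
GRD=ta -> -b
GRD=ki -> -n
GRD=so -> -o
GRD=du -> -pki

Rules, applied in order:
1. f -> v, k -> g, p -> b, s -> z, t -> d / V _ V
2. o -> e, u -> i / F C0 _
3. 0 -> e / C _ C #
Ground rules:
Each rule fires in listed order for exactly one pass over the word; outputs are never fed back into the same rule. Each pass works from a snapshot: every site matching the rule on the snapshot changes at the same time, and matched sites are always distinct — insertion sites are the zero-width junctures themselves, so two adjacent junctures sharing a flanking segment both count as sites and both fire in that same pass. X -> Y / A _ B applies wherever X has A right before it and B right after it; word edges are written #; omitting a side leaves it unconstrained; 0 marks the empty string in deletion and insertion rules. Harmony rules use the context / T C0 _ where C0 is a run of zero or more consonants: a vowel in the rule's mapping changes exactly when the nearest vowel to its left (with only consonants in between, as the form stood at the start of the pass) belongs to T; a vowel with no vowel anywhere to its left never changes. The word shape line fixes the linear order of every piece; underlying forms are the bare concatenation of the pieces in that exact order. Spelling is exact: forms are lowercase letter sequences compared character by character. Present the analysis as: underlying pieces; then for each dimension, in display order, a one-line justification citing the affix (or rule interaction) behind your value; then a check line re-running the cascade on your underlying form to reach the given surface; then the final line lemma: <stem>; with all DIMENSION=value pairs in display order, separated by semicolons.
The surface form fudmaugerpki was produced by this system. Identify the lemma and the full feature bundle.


underlying: fudma-uk-er-pki
TOR=zo - signalled by the affix -uk
SUR=un - signalled by the affix -er
GRD=du - signalled by the affix -pki
check: fudmaukerpki -> fudmaugerpki -> fudmaugerpki -> fudmaugerpki
lemma: fudma; TOR=zo; SUR=un; GRD=du


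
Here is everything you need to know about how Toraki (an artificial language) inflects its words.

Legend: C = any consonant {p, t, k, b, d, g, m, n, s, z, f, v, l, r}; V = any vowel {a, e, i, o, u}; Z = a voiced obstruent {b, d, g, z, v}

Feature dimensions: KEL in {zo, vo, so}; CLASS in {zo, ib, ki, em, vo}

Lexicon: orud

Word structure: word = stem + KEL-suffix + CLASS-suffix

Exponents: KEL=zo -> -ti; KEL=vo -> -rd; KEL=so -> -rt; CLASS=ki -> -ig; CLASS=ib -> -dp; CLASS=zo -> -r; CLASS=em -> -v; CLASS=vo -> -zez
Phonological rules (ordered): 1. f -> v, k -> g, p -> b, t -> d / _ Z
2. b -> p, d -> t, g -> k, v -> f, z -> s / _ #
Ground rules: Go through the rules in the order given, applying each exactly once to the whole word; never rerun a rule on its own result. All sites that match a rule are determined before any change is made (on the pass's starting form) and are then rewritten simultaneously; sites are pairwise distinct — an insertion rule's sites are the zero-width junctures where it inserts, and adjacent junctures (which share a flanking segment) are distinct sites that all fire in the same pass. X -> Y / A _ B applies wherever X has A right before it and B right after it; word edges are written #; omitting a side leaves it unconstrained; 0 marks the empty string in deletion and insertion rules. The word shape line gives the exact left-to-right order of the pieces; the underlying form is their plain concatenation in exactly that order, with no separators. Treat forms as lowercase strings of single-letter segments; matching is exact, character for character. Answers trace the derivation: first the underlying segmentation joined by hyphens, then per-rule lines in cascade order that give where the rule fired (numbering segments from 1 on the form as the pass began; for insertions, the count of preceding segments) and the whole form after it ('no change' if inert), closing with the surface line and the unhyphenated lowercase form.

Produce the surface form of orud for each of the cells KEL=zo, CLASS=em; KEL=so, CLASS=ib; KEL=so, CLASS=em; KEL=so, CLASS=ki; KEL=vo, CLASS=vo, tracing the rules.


cell KEL=zo, CLASS=em:
underlying: orud-ti-v
1. f -> v, k -> g, p -> b, t -> d / _ Z: no change
2. b -> p, d -> t, g -> k, v -> f, z -> s / _ #: fires at position(s) 7: orudtif
surface: orudtif

cell KEL=so, CLASS=ib:
underlying: orud-rt-dp
1. f -> v, k -> g, p -> b, t -> d / _ Z: fires at position(s) 6: orudrddp
2. b -> p, d -> t, g -> k, v -> f, z -> s / _ #: no change
surface: orudrddp

cell KEL=so, CLASS=em:
underlying: orud-rt-v
1. f -> v, k -> g, p -> b, t -> d / _ Z: fires at position(s) 6: orudrdv
2. b -> p, d -> t, g -> k, v -> f, z -> s / _ #: fires at position(s) 7: orudrdf
surface: orudrdf

cell KEL=so, CLASS=ki:
underlying: orud-rt-ig
1. f -> v, k -> g, p -> b, t -> d / _ Z: no change
2. b -> p, d -> t, g -> k, v -> f, z -> s / _ #: fires at position(s) 8: orudrtik
surface: orudrtik

cell KEL=vo, CLASS=vo:
underlying: orud-rd-zez
1. f -> v, k -> g, p -> b, t -> d / _ Z: no change
2. b -> p, d -> t, g -> k, v -> f, z -> s / _ #: fires at position(s) 9: orudrdzes
surface: orudrdzes


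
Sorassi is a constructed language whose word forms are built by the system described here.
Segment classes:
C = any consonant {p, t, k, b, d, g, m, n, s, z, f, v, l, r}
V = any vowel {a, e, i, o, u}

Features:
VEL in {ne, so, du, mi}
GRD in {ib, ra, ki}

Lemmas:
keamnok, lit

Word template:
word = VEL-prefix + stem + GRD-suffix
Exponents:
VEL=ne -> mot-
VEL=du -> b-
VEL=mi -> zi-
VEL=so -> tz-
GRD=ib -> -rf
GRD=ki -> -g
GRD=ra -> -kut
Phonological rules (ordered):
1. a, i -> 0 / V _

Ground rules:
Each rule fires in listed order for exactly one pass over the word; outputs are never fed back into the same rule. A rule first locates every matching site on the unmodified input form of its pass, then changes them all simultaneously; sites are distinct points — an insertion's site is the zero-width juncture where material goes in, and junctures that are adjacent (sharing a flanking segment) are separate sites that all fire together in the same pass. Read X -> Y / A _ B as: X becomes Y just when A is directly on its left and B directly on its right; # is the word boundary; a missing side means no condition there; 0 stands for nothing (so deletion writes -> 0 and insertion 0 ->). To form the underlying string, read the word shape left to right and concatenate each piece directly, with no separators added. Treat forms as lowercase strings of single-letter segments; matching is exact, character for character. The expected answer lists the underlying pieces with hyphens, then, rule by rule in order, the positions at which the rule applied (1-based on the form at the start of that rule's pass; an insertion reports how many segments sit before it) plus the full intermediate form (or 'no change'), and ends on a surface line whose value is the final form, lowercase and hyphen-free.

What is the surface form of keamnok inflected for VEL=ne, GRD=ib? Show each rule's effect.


underlying: mot-keamnok-rf
1. a, i -> 0 / V _: fires at position(s) 6: motkemnokrf
surface: motkemnokrf


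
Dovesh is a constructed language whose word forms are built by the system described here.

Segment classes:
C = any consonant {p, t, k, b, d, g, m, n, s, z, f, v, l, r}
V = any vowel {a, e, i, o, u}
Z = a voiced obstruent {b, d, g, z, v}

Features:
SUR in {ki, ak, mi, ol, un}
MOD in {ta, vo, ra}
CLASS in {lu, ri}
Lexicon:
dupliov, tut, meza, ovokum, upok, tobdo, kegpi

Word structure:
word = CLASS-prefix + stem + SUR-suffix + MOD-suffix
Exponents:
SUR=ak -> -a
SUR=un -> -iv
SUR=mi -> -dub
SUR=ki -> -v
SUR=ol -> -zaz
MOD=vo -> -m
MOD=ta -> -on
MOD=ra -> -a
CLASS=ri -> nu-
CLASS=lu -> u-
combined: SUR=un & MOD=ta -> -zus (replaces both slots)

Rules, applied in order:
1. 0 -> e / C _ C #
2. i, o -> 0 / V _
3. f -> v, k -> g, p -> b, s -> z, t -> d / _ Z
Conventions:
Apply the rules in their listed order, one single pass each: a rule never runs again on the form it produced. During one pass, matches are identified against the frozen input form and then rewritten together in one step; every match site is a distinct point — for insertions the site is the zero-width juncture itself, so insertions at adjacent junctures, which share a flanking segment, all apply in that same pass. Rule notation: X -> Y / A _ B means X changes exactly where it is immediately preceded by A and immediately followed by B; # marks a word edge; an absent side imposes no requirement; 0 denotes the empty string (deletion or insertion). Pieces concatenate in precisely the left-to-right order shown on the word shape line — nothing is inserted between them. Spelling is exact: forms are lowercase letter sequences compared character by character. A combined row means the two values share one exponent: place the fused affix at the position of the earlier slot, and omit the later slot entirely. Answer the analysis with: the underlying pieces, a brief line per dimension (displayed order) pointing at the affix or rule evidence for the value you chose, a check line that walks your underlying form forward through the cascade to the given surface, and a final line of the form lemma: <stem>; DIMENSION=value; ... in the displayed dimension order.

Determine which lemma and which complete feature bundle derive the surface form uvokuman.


underlying: u-ovokum-a-on
SUR=ak - signalled by the affix -a
MOD=ta - signalled by the affix -on
CLASS=lu - signalled by the affix u-
check: uovokumaon -> uovokumaon -> uvokuman -> uvokuman
lemma: ovokum; SUR=ak; MOD=ta; CLASS=lu


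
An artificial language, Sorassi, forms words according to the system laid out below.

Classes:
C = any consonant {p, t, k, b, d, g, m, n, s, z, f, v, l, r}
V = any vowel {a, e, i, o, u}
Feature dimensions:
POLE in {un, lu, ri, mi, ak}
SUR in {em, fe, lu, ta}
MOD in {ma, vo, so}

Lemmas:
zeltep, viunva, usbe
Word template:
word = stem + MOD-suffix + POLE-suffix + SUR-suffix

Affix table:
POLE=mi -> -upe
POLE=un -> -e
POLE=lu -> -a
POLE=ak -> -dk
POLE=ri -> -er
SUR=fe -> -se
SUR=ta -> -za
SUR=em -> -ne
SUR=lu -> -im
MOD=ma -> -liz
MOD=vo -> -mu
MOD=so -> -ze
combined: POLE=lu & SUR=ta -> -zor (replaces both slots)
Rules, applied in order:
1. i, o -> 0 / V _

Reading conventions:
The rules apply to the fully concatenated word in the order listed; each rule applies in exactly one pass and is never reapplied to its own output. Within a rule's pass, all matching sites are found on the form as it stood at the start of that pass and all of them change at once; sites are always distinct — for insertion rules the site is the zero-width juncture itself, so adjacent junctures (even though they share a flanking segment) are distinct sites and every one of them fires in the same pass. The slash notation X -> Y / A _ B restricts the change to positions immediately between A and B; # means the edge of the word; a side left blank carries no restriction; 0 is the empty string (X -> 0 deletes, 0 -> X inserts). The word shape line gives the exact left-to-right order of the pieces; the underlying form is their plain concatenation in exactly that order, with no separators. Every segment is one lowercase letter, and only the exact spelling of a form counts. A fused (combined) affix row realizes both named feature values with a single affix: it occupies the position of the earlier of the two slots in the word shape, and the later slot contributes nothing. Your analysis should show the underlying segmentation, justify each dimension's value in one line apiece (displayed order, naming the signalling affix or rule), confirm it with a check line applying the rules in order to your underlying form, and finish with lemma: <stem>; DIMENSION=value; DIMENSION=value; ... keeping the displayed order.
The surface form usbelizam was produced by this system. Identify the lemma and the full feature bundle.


underlying: usbe-liz-a-im
POLE=lu - signalled by the affix -a
SUR=lu - signalled by the affix -im
MOD=ma - signalled by the affix -liz
check: usbelizaim -> usbelizam
lemma: usbe; POLE=lu; SUR=lu; MOD=ma


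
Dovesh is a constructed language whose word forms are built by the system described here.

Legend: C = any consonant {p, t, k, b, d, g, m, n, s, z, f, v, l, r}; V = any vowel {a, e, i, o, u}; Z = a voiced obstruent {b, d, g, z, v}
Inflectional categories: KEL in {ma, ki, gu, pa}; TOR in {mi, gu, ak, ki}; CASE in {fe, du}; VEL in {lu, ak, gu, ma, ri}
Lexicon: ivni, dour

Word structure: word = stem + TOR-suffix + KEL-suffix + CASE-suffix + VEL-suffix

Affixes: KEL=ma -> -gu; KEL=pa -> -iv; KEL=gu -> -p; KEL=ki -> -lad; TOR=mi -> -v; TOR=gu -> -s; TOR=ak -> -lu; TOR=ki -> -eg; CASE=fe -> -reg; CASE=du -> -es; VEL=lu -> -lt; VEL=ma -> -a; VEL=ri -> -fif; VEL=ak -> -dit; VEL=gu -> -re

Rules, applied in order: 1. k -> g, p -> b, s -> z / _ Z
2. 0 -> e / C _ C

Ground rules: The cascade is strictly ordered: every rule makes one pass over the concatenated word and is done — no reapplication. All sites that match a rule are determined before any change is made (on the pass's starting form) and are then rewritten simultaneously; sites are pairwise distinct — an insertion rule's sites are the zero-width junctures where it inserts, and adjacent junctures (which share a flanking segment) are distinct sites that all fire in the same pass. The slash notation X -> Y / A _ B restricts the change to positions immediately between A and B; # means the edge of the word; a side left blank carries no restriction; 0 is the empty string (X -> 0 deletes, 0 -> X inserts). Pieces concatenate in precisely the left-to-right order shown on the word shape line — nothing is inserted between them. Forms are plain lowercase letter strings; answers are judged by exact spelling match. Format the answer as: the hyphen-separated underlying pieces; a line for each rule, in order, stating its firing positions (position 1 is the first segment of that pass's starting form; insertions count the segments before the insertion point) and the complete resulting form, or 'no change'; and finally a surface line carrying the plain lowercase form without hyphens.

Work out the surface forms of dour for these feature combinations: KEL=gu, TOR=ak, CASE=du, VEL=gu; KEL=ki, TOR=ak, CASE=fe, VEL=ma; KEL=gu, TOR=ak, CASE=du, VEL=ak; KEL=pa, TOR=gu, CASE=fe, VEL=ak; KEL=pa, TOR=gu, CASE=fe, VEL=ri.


cell KEL=gu, TOR=ak, CASE=du, VEL=gu:
underlying: dour-lu-p-es-re
1. k -> g, p -> b, s -> z / _ Z: no change
2. 0 -> e / C _ C: inserts after position(s) 4, 9: dourelupesere
surface: dourelupesere

cell KEL=ki, TOR=ak, CASE=fe, VEL=ma:
underlying: dour-lu-lad-reg-a
1. k -> g, p -> b, s -> z / _ Z: no change
2. 0 -> e / C _ C: inserts after position(s) 4, 9: doureluladerega
surface: doureluladerega

cell KEL=gu, TOR=ak, CASE=du, VEL=ak:
underlying: dour-lu-p-es-dit
1. k -> g, p -> b, s -> z / _ Z: fires at position(s) 9: dourlupezdit
2. 0 -> e / C _ C: inserts after position(s) 4, 9: dourelupezedit
surface: dourelupezedit

cell KEL=pa, TOR=gu, CASE=fe, VEL=ak:
underlying: dour-s-iv-reg-dit
1. k -> g, p -> b, s -> z / _ Z: no change
2. 0 -> e / C _ C: inserts after position(s) 4, 7, 10: douresiveregedit
surface: douresiveregedit

cell KEL=pa, TOR=gu, CASE=fe, VEL=ri:
underlying: dour-s-iv-reg-fif
1. k -> g, p -> b, s -> z / _ Z: no change
2. 0 -> e / C _ C: inserts after position(s) 4, 7, 10: douresiveregefif
surface: douresiveregefif


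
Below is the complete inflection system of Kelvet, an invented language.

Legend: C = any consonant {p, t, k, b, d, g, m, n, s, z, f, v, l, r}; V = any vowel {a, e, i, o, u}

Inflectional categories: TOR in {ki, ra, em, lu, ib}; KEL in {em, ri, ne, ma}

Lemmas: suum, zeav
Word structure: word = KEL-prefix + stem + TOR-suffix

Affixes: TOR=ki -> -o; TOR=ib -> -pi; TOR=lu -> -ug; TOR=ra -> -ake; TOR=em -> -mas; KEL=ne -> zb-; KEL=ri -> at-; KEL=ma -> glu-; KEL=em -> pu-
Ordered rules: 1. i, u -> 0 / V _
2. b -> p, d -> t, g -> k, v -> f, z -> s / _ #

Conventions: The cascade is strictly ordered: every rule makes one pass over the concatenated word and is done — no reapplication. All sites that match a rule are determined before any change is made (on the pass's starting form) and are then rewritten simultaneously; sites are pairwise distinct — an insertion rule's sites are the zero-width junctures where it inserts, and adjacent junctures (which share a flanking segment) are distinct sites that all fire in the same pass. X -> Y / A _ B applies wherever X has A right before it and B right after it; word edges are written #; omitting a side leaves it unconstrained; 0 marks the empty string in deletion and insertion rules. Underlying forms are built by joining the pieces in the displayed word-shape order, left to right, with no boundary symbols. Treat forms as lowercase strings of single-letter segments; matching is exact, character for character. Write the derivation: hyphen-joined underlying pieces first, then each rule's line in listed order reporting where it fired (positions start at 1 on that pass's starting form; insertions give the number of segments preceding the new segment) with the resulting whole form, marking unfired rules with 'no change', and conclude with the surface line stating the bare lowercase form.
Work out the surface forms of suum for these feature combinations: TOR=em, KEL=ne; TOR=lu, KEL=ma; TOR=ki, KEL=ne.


cell TOR=em, KEL=ne:
underlying: zb-suum-mas
1. i, u -> 0 / V _: fires at position(s) 5: zbsummas
2. b -> p, d -> t, g -> k, v -> f, z -> s / _ #: no change
surface: zbsummas

cell TOR=lu, KEL=ma:
underlying: glu-suum-ug
1. i, u -> 0 / V _: fires at position(s) 6: glusumug
2. b -> p, d -> t, g -> k, v -> f, z -> s / _ #: fires at position(s) 8: glusumuk
surface: glusumuk

cell TOR=ki, KEL=ne:
underlying: zb-suum-o
1. i, u -> 0 / V _: fires at position(s) 5: zbsumo
2. b -> p, d -> t, g -> k, v -> f, z -> s / _ #: no change
surface: zbsumo
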